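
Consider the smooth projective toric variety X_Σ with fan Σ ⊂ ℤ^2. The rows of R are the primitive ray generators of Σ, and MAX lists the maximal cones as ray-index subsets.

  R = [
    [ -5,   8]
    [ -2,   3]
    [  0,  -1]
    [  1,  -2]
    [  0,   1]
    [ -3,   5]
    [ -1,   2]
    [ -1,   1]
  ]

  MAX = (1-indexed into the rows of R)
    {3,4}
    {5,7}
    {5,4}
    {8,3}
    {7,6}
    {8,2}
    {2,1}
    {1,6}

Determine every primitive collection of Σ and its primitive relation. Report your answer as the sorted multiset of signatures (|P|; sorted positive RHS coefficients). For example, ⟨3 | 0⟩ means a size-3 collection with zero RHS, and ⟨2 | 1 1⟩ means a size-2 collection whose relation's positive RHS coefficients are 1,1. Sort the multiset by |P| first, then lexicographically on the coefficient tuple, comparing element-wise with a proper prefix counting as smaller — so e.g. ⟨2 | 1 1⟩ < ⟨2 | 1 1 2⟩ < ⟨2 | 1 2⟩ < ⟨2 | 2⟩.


Primitive collections (20):

  • {3,5}:  v_{3} + v_{5} = 0  →  sig = ⟨2 | 0⟩
  • {4,7}:  v_{4} + v_{7} = 0  →  sig = ⟨2 | 0⟩
  • {2,4}:  v_{2} + v_{4} = v_{8}  →  sig = ⟨2 | 1⟩
  • {2,6}:  v_{2} + v_{6} = v_{1}  →  sig = ⟨2 | 1⟩
  • {2,7}:  v_{2} + v_{7} = v_{6}  →  sig = ⟨2 | 1⟩
  • {3,7}:  v_{3} + v_{7} = v_{8}  →  sig = ⟨2 | 1⟩
  • {4,6}:  v_{4} + v_{6} = v_{2}  →  sig = ⟨2 | 1⟩
  • {4,8}:  v_{4} + v_{8} = v_{3}  →  sig = ⟨2 | 1⟩
  • {5,8}:  v_{5} + v_{8} = v_{7}  →  sig = ⟨2 | 1⟩
  • {7,8}:  v_{7} + v_{8} = v_{2}  →  sig = ⟨2 | 1⟩
  • {3,6}:  v_{3} + v_{6} = v_{2} + v_{8}  →  sig = ⟨2 | 1 1⟩
  • {1,3}:  v_{1} + v_{3} = 2·v_{2} + v_{8}  →  sig = ⟨2 | 1 2⟩
  • {1,5}:  v_{1} + v_{5} = v_{6} + 2·v_{7}  →  sig = ⟨2 | 1 2⟩
  • {1,4}:  v_{1} + v_{4} = 2·v_{2}  →  sig = ⟨2 | 2⟩
  • {1,7}:  v_{1} + v_{7} = 2·v_{6}  →  sig = ⟨2 | 2⟩
  • {2,3}:  v_{2} + v_{3} = 2·v_{8}  →  sig = ⟨2 | 2⟩
  • {2,5}:  v_{2} + v_{5} = 2·v_{7}  →  sig = ⟨2 | 2⟩
  • {6,8}:  v_{6} + v_{8} = 2·v_{2}  →  sig = ⟨2 | 2⟩
  • {1,8}:  v_{1} + v_{8} = 3·v_{2}  →  sig = ⟨2 | 3⟩
  • {5,6}:  v_{5} + v_{6} = 3·v_{7}  →  sig = ⟨2 | 3⟩

Signatures (|P|; sorted positive RHS coefficients), sorted:
{ ⟨2 | 0⟩ ×2,  ⟨2 | 1⟩ ×8,  ⟨2 | 1 1⟩,  ⟨2 | 1 2⟩ ×2,  ⟨2 | 2⟩ ×5,  ⟨2 | 3⟩ ×2 }


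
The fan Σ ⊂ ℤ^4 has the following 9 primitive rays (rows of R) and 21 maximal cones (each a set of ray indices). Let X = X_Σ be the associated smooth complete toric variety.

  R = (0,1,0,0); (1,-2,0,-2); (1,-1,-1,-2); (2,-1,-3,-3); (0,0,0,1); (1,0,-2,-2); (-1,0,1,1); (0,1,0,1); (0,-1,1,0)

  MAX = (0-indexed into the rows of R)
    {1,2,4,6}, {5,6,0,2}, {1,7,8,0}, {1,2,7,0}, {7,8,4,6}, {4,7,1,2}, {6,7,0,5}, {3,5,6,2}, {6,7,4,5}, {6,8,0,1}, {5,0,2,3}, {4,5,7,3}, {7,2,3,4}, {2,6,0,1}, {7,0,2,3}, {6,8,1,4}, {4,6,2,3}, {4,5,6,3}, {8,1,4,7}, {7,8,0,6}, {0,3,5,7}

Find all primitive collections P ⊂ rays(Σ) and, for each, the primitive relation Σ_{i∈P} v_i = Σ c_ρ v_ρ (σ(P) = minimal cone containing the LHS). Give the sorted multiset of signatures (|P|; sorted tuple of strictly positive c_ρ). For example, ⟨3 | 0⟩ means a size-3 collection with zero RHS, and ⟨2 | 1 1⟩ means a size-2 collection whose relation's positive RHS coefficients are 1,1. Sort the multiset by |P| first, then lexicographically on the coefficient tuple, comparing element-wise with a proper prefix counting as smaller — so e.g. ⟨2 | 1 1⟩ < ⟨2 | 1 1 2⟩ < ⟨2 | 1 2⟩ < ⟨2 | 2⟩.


Primitive collections (12):

  • {0,4}:  v_{0} + v_{4} = v_{7} — sig = ⟨2 | 1⟩
  • {2,8}:  v_{2} + v_{8} = v_{1} — sig = ⟨2 | 1⟩
  • {5,8}:  v_{5} + v_{8} = v_{2} — sig = ⟨2 | 1⟩
  • {3,8}:  v_{3} + v_{8} = 2·v_{2} + v_{4} — sig = ⟨2 | 1 2⟩
  • {1,3}:  v_{1} + v_{3} = 3·v_{2} + v_{4} — sig = ⟨2 | 1 3⟩
  • {1,5}:  v_{1} + v_{5} = 2·v_{2} — sig = ⟨2 | 2⟩
  • {2,6,7}:  v_{2} + v_{6} + v_{7} = 0 — sig = ⟨3 | 0⟩
  • {0,3,6}:  v_{0} + v_{3} + v_{6} = v_{5} — sig = ⟨3 | 1⟩
  • {1,6,7}:  v_{1} + v_{6} + v_{7} = v_{8} — sig = ⟨3 | 1⟩
  • {2,4,5}:  v_{2} + v_{4} + v_{5} = v_{3} — sig = ⟨3 | 1⟩
  • {2,5,7}:  v_{2} + v_{5} + v_{7} = v_{0} + v_{3} — sig = ⟨3 | 1 1⟩
  • {3,6,7}:  v_{3} + v_{6} + v_{7} = v_{4} + v_{5} — sig = ⟨3 | 1 1⟩

so the primitive-relation signature multiset is
    ⟨2 | 1⟩
    ⟨2 | 1⟩
    ⟨2 | 1⟩
    ⟨2 | 1 2⟩
    ⟨2 | 1 3⟩
    ⟨2 | 2⟩
    ⟨3 | 0⟩
    ⟨3 | 1⟩
    ⟨3 | 1⟩
    ⟨3 | 1⟩
    ⟨3 | 1 1⟩
    ⟨3 | 1 1⟩


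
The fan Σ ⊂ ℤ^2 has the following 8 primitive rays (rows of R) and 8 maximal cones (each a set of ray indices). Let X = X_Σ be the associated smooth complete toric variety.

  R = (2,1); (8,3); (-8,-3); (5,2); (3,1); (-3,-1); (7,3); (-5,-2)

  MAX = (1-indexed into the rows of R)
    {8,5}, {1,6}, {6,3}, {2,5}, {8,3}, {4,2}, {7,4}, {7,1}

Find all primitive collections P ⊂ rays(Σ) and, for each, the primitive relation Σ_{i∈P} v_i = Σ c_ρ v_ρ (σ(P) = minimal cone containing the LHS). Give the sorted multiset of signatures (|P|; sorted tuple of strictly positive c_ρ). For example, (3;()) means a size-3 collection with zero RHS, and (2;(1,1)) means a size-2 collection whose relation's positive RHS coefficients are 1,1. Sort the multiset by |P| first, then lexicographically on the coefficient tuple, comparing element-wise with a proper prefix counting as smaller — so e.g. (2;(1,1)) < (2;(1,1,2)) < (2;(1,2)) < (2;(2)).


20 collections generate NE(X_Σ); each relation:

  P={2,3}:  v_{2} + v_{3} = 0  so sig = (2;())
  P={4,8}:  v_{4} + v_{8} = 0  so sig = (2;())
  P={5,6}:  v_{5} + v_{6} = 0  so sig = (2;())
  P={1,4}:  v_{1} + v_{4} = v_{7}  so sig = (2;(1))
  P={1,5}:  v_{1} + v_{5} = v_{4}  so sig = (2;(1))
  P={1,8}:  v_{1} + v_{8} = v_{6}  so sig = (2;(1))
  P={2,6}:  v_{2} + v_{6} = v_{4}  so sig = (2;(1))
  P={2,8}:  v_{2} + v_{8} = v_{5}  so sig = (2;(1))
  P={3,4}:  v_{3} + v_{4} = v_{6}  so sig = (2;(1))
  P={3,5}:  v_{3} + v_{5} = v_{8}  so sig = (2;(1))
  P={4,5}:  v_{4} + v_{5} = v_{2}  so sig = (2;(1))
  P={4,6}:  v_{4} + v_{6} = v_{1}  so sig = (2;(1))
  P={6,8}:  v_{6} + v_{8} = v_{3}  so sig = (2;(1))
  P={7,8}:  v_{7} + v_{8} = v_{1}  so sig = (2;(1))
  P={3,7}:  v_{3} + v_{7} = v_{1} + v_{6}  so sig = (2;(1,1))
  P={1,2}:  v_{1} + v_{2} = 2·v_{4}  so sig = (2;(2))
  P={1,3}:  v_{1} + v_{3} = 2·v_{6}  so sig = (2;(2))
  P={5,7}:  v_{5} + v_{7} = 2·v_{4}  so sig = (2;(2))
  P={6,7}:  v_{6} + v_{7} = 2·v_{1}  so sig = (2;(2))
  P={2,7}:  v_{2} + v_{7} = 3·v_{4}  so sig = (2;(3))

Sorted signature multiset PRS(X):
{ (2;()) ×3,  (2;(1)) ×11,  (2;(1,1)),  (2;(2)) ×4,  (2;(3)) }


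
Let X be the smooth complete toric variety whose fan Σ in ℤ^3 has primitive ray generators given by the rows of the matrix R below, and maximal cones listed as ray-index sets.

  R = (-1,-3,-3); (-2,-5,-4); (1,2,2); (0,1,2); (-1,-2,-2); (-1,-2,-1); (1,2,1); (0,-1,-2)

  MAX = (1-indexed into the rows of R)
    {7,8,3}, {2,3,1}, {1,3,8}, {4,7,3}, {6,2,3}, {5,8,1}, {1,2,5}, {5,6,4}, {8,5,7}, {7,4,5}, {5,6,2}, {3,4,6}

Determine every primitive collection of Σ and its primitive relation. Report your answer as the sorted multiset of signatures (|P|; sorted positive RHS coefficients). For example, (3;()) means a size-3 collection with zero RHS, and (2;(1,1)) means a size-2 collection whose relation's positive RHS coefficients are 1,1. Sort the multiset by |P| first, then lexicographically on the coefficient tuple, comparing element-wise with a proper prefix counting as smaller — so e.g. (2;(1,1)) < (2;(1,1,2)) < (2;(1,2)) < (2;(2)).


Minimal non-faces — 10 found among 8 rays, 12 max cones:

  {3,5}:  v_{3} + v_{5} = 0  →  sig = (2;())
  {4,8}:  v_{4} + v_{8} = 0  →  sig = (2;())
  {6,7}:  v_{6} + v_{7} = 0  →  sig = (2;())
  {1,4}:  v_{1} + v_{4} = v_{6}  →  sig = (2;(1))
  {1,6}:  v_{1} + v_{6} = v_{2}  →  sig = (2;(1))
  {1,7}:  v_{1} + v_{7} = v_{8}  →  sig = (2;(1))
  {2,7}:  v_{2} + v_{7} = v_{1}  →  sig = (2;(1))
  {6,8}:  v_{6} + v_{8} = v_{1}  →  sig = (2;(1))
  {2,4}:  v_{2} + v_{4} = 2·v_{6}  →  sig = (2;(2))
  {2,8}:  v_{2} + v_{8} = 2·v_{1}  →  sig = (2;(2))

Hence PRS(X_Σ) =
    (2;())
    (2;())
    (2;())
    (2;(1))
    (2;(1))
    (2;(1))
    (2;(1))
    (2;(1))
    (2;(2))
    (2;(2))


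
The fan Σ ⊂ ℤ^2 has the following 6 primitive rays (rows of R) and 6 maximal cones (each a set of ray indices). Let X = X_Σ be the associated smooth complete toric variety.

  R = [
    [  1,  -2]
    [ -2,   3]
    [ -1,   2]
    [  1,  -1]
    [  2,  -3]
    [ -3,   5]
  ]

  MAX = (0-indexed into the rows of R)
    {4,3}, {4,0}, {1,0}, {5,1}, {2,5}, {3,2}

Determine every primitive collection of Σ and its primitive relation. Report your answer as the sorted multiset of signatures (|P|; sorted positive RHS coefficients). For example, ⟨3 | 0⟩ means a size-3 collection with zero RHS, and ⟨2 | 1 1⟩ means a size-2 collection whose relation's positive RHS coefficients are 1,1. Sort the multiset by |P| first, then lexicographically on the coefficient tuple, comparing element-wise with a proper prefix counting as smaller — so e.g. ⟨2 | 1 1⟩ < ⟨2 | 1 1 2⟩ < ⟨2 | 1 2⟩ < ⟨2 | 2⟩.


Σ has 9 primitive collections:

  P = {0,2}:  v_{0} + v_{2} = 0  so sig = ⟨2 | 0⟩
  P = {1,4}:  v_{1} + v_{4} = 0  so sig = ⟨2 | 0⟩
  P = {0,3}:  v_{0} + v_{3} = v_{4}  so sig = ⟨2 | 1⟩
  P = {0,5}:  v_{0} + v_{5} = v_{1}  so sig = ⟨2 | 1⟩
  P = {1,2}:  v_{1} + v_{2} = v_{5}  so sig = ⟨2 | 1⟩
  P = {1,3}:  v_{1} + v_{3} = v_{2}  so sig = ⟨2 | 1⟩
  P = {2,4}:  v_{2} + v_{4} = v_{3}  so sig = ⟨2 | 1⟩
  P = {4,5}:  v_{4} + v_{5} = v_{2}  so sig = ⟨2 | 1⟩
  P = {3,5}:  v_{3} + v_{5} = 2·v_{2}  so sig = ⟨2 | 2⟩

Signatures (|P|; sorted positive RHS coefficients), sorted:
    ⟨2 | 0⟩
    ⟨2 | 0⟩
    ⟨2 | 1⟩
    ⟨2 | 1⟩
    ⟨2 | 1⟩
    ⟨2 | 1⟩
    ⟨2 | 1⟩
    ⟨2 | 1⟩
    ⟨2 | 2⟩


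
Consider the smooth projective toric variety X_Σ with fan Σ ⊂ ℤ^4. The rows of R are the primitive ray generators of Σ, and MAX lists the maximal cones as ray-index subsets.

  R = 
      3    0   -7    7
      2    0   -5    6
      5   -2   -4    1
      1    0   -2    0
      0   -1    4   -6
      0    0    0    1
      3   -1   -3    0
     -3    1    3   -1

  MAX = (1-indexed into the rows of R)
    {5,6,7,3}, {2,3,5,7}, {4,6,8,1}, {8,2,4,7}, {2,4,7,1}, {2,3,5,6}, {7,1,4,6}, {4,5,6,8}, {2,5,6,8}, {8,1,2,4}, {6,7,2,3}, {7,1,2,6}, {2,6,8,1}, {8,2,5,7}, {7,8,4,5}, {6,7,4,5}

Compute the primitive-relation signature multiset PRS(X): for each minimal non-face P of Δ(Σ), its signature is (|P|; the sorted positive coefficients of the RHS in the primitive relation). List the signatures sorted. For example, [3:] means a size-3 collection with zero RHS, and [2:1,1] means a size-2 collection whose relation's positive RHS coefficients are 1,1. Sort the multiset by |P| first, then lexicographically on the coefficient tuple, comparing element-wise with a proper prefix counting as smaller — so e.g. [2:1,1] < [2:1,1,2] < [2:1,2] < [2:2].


Δ(Σ) — 8 vertices, 9 min non-faces:

  {1,5}:  v_{1} + v_{5} = v_{6} + v_{7}  ⇒ sig = [2:1,1]
  {3,8}:  v_{3} + v_{8} = v_{2} + v_{5}  ⇒ sig = [2:1,1]
  {3,4}:  v_{3} + v_{4} = v_{6} + 2·v_{7}  ⇒ sig = [2:1,2]
  {1,3}:  v_{1} + v_{3} = v_{2} + 2·v_{6} + 2·v_{7}  ⇒ sig = [2:1,2,2]
  {6,7,8}:  v_{6} + v_{7} + v_{8} = 0  ⇒ sig = [3:]
  {2,4,5}:  v_{2} + v_{4} + v_{5} = v_{7}  ⇒ sig = [3:1]
  {2,4,6}:  v_{2} + v_{4} + v_{6} = v_{1}  ⇒ sig = [3:1]
  {1,7,8}:  v_{1} + v_{7} + v_{8} = v_{2} + v_{4}  ⇒ sig = [3:1,1]
  {2,5,6,7}:  v_{2} + v_{5} + v_{6} + v_{7} = v_{3}  ⇒ sig = [4:1]

Signatures (|P|; sorted positive RHS coefficients), sorted:
    [2:1,1]
    [2:1,1]
    [2:1,2]
    [2:1,2,2]
    [3:]
    [3:1]
    [3:1]
    [3:1,1]
    [4:1]


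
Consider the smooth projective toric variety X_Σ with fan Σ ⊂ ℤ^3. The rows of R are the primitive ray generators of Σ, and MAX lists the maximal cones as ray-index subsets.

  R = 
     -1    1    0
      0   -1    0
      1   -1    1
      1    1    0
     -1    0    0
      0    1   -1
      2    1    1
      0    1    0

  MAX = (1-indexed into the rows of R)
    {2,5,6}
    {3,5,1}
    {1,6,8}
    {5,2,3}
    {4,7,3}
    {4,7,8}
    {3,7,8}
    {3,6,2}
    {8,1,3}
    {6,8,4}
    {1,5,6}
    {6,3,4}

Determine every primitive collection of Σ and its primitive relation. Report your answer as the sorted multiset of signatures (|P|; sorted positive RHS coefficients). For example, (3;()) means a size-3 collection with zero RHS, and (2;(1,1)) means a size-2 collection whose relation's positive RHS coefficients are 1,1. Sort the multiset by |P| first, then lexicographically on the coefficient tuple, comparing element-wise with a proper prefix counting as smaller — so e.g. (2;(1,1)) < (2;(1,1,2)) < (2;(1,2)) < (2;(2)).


Primitive collections (14):

  P={2,8}:  v_{2} + v_{8} = 0  ⟹  sig = (2;())
  P={1,2}:  v_{1} + v_{2} = v_{5}  ⟹  sig = (2;(1))
  P={4,5}:  v_{4} + v_{5} = v_{8}  ⟹  sig = (2;(1))
  P={5,8}:  v_{5} + v_{8} = v_{1}  ⟹  sig = (2;(1))
  P={2,4}:  v_{2} + v_{4} = v_{3} + v_{6}  ⟹  sig = (2;(1,1))
  P={2,7}:  v_{2} + v_{7} = v_{3} + v_{4}  ⟹  sig = (2;(1,1))
  P={5,7}:  v_{5} + v_{7} = v_{3} + 2·v_{8}  ⟹  sig = (2;(1,2))
  P={1,7}:  v_{1} + v_{7} = v_{3} + 3·v_{8}  ⟹  sig = (2;(1,3))
  P={1,4}:  v_{1} + v_{4} = 2·v_{8}  ⟹  sig = (2;(2))
  P={6,7}:  v_{6} + v_{7} = 2·v_{4}  ⟹  sig = (2;(2))
  P={3,5,6}:  v_{3} + v_{5} + v_{6} = 0  ⟹  sig = (3;())
  P={1,3,6}:  v_{1} + v_{3} + v_{6} = v_{8}  ⟹  sig = (3;(1))
  P={3,4,8}:  v_{3} + v_{4} + v_{8} = v_{7}  ⟹  sig = (3;(1))
  P={3,6,8}:  v_{3} + v_{6} + v_{8} = v_{4}  ⟹  sig = (3;(1))

so the primitive-relation signature multiset is
{ (2;()),  (2;(1)) ×3,  (2;(1,1)) ×2,  (2;(1,2)),  (2;(1,3)),  (2;(2)) ×2,  (3;()),  (3;(1)) ×3 }


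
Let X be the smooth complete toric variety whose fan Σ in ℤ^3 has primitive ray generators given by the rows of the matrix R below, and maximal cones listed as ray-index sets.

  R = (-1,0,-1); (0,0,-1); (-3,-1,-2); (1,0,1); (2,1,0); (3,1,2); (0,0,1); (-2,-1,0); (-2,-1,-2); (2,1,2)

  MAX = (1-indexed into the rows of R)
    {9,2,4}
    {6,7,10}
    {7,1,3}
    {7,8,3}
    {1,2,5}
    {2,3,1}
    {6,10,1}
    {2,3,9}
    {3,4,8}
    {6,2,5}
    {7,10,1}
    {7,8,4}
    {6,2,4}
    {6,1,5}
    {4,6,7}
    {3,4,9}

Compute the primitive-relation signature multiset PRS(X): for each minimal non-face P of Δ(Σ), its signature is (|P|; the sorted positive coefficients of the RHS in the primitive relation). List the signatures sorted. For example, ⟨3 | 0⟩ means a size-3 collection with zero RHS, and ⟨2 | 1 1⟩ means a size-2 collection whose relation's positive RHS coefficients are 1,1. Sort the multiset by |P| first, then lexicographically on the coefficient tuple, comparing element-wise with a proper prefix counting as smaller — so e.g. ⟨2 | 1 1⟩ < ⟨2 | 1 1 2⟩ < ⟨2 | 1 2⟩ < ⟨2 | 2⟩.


The 25 primitive collections of Σ (r=10, n=3):

  P = {1,4}:  v_{1} + v_{4} = 0  →  sig = ⟨2 | 0⟩
  P = {2,7}:  v_{2} + v_{7} = 0  →  sig = ⟨2 | 0⟩
  P = {3,6}:  v_{3} + v_{6} = 0  →  sig = ⟨2 | 0⟩
  P = {5,8}:  v_{5} + v_{8} = 0  →  sig = ⟨2 | 0⟩
  P = {9,10}:  v_{9} + v_{10} = 0  →  sig = ⟨2 | 0⟩
  P = {1,8}:  v_{1} + v_{8} = v_{3} + v_{7}  →  sig = ⟨2 | 1 1⟩
  P = {1,9}:  v_{1} + v_{9} = v_{2} + v_{3}  →  sig = ⟨2 | 1 1⟩
  P = {2,8}:  v_{2} + v_{8} = v_{3} + v_{4}  →  sig = ⟨2 | 1 1⟩
  P = {2,10}:  v_{2} + v_{10} = v_{1} + v_{6}  →  sig = ⟨2 | 1 1⟩
  P = {3,5}:  v_{3} + v_{5} = v_{1} + v_{2}  →  sig = ⟨2 | 1 1⟩
  P = {3,10}:  v_{3} + v_{10} = v_{1} + v_{7}  →  sig = ⟨2 | 1 1⟩
  P = {4,5}:  v_{4} + v_{5} = v_{2} + v_{6}  →  sig = ⟨2 | 1 1⟩
  P = {4,10}:  v_{4} + v_{10} = v_{6} + v_{7}  →  sig = ⟨2 | 1 1⟩
  P = {5,7}:  v_{5} + v_{7} = v_{1} + v_{6}  →  sig = ⟨2 | 1 1⟩
  P = {6,8}:  v_{6} + v_{8} = v_{4} + v_{7}  →  sig = ⟨2 | 1 1⟩
  P = {6,9}:  v_{6} + v_{9} = v_{2} + v_{4}  →  sig = ⟨2 | 1 1⟩
  P = {7,9}:  v_{7} + v_{9} = v_{3} + v_{4}  →  sig = ⟨2 | 1 1⟩
  P = {5,9}:  v_{5} + v_{9} = 2·v_{2}  →  sig = ⟨2 | 2⟩
  P = {8,10}:  v_{8} + v_{10} = 2·v_{7}  →  sig = ⟨2 | 2⟩
  P = {5,10}:  v_{5} + v_{10} = 2·v_{1} + 2·v_{6}  →  sig = ⟨2 | 2 2⟩
  P = {8,9}:  v_{8} + v_{9} = 2·v_{3} + 2·v_{4}  →  sig = ⟨2 | 2 2⟩
  P = {1,2,6}:  v_{1} + v_{2} + v_{6} = v_{5}  →  sig = ⟨3 | 1⟩
  P = {1,6,7}:  v_{1} + v_{6} + v_{7} = v_{10}  →  sig = ⟨3 | 1⟩
  P = {2,3,4}:  v_{2} + v_{3} + v_{4} = v_{9}  →  sig = ⟨3 | 1⟩
  P = {3,4,7}:  v_{3} + v_{4} + v_{7} = v_{8}  →  sig = ⟨3 | 1⟩

Sorted signature multiset PRS(X):
    ⟨2 | 0⟩
    ⟨2 | 0⟩
    ⟨2 | 0⟩
    ⟨2 | 0⟩
    ⟨2 | 0⟩
    ⟨2 | 1 1⟩
    ⟨2 | 1 1⟩
    ⟨2 | 1 1⟩
    ⟨2 | 1 1⟩
    ⟨2 | 1 1⟩
    ⟨2 | 1 1⟩
    ⟨2 | 1 1⟩
    ⟨2 | 1 1⟩
    ⟨2 | 1 1⟩
    ⟨2 | 1 1⟩
    ⟨2 | 1 1⟩
    ⟨2 | 1 1⟩
    ⟨2 | 2⟩
    ⟨2 | 2⟩
    ⟨2 | 2 2⟩
    ⟨2 | 2 2⟩
    ⟨3 | 1⟩
    ⟨3 | 1⟩
    ⟨3 | 1⟩
    ⟨3 | 1⟩


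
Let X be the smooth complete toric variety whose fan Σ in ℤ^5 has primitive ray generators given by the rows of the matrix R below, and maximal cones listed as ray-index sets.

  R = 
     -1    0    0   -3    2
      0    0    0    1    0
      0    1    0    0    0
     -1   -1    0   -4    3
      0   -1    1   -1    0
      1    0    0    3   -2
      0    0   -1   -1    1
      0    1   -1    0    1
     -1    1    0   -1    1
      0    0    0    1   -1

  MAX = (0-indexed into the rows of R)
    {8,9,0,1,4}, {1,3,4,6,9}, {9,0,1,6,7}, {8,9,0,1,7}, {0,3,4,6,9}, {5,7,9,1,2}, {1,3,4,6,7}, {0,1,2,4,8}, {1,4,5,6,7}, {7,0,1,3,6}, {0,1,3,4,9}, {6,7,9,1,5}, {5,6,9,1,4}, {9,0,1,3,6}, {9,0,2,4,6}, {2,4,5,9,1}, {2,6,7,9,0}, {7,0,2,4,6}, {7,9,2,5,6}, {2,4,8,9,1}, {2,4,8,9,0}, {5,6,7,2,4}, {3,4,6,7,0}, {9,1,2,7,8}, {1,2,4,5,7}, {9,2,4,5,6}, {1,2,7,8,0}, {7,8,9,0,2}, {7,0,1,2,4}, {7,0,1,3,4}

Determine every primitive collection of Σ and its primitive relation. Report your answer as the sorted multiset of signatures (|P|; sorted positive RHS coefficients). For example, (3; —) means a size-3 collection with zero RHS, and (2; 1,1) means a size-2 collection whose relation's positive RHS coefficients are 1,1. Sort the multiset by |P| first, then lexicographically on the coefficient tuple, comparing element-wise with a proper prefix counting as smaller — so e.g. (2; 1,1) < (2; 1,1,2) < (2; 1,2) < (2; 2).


Σ has 12 primitive collections:

  P = {0,5}:  v_{0} + v_{5} = 0  ⇒ sig = (2; —)
  P = {2,3}:  v_{2} + v_{3} = v_{0} + v_{4} + v_{7}  ⇒ sig = (2; 1,1,1)
  P = {3,5}:  v_{3} + v_{5} = v_{1} + v_{4} + v_{6}  ⇒ sig = (2; 1,1,1)
  P = {5,8}:  v_{5} + v_{8} = v_{1} + v_{2} + v_{9}  ⇒ sig = (2; 1,1,1)
  P = {6,8}:  v_{6} + v_{8} = v_{0} + v_{7} + v_{9}  ⇒ sig = (2; 1,1,1)
  P = {3,8}:  v_{3} + v_{8} = 2·v_{0} + v_{1}  ⇒ sig = (2; 1,2)
  P = {4,7,9}:  v_{4} + v_{7} + v_{9} = 0  ⇒ sig = (3; —)
  P = {1,2,6}:  v_{1} + v_{2} + v_{6} = v_{7}  ⇒ sig = (3; 1)
  P = {3,7,9}:  v_{3} + v_{7} + v_{9} = v_{0} + v_{1} + v_{6}  ⇒ sig = (3; 1,1,1)
  P = {4,7,8}:  v_{4} + v_{7} + v_{8} = v_{0} + v_{1} + v_{2}  ⇒ sig = (3; 1,1,1)
  P = {0,1,2,9}:  v_{0} + v_{1} + v_{2} + v_{9} = v_{8}  ⇒ sig = (4; 1)
  P = {0,1,4,6}:  v_{0} + v_{1} + v_{4} + v_{6} = v_{3}  ⇒ sig = (4; 1)

Signatures (|P|; sorted positive RHS coefficients), sorted:
[(2; —), (2; 1,1,1), (2; 1,1,1), (2; 1,1,1), (2; 1,1,1), (2; 1,2), (3; —), (3; 1), (3; 1,1,1), (3; 1,1,1), (4; 1), (4; 1)]


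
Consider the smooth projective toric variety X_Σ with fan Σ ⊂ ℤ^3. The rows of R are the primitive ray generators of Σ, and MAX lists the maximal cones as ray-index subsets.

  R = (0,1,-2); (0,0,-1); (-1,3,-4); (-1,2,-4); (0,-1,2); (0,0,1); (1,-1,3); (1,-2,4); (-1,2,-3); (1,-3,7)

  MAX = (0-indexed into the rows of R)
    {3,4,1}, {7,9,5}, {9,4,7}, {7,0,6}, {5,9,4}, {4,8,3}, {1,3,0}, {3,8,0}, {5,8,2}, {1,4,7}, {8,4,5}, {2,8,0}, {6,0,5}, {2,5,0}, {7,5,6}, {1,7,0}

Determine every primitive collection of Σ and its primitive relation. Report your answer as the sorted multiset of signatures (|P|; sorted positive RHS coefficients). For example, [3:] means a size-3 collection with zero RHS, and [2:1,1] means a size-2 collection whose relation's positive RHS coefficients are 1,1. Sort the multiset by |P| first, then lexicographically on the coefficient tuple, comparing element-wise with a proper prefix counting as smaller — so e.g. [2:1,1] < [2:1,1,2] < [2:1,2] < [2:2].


24 collections generate NE(X_Σ); each relation:

  P = {0,4}:  v_{0} + v_{4} = 0 ; sig = [2:]
  P = {1,5}:  v_{1} + v_{5} = 0 ; sig = [2:]
  P = {3,7}:  v_{3} + v_{7} = 0 ; sig = [2:]
  P = {1,8}:  v_{1} + v_{8} = v_{3} ; sig = [2:1]
  P = {3,5}:  v_{3} + v_{5} = v_{8} ; sig = [2:1]
  P = {7,8}:  v_{7} + v_{8} = v_{5} ; sig = [2:1]
  P = {0,9}:  v_{0} + v_{9} = v_{5} + v_{7} ; sig = [2:1,1]
  P = {1,2}:  v_{1} + v_{2} = v_{0} + v_{8} ; sig = [2:1,1]
  P = {1,6}:  v_{1} + v_{6} = v_{0} + v_{7} ; sig = [2:1,1]
  P = {1,9}:  v_{1} + v_{9} = v_{4} + v_{7} ; sig = [2:1,1]
  P = {2,4}:  v_{2} + v_{4} = v_{5} + v_{8} ; sig = [2:1,1]
  P = {3,6}:  v_{3} + v_{6} = v_{0} + v_{5} ; sig = [2:1,1]
  P = {3,9}:  v_{3} + v_{9} = v_{4} + v_{5} ; sig = [2:1,1]
  P = {4,6}:  v_{4} + v_{6} = v_{5} + v_{7} ; sig = [2:1,1]
  P = {2,3}:  v_{2} + v_{3} = v_{0} + 2·v_{8} ; sig = [2:1,2]
  P = {2,7}:  v_{2} + v_{7} = v_{0} + 2·v_{5} ; sig = [2:1,2]
  P = {6,8}:  v_{6} + v_{8} = v_{0} + 2·v_{5} ; sig = [2:1,2]
  P = {8,9}:  v_{8} + v_{9} = v_{4} + 2·v_{5} ; sig = [2:1,2]
  P = {6,9}:  v_{6} + v_{9} = 2·v_{5} + 2·v_{7} ; sig = [2:2,2]
  P = {2,6}:  v_{2} + v_{6} = 2·v_{0} + 3·v_{5} ; sig = [2:2,3]
  P = {2,9}:  v_{2} + v_{9} = 3·v_{5} ; sig = [2:3]
  P = {0,5,7}:  v_{0} + v_{5} + v_{7} = v_{6} ; sig = [3:1]
  P = {0,5,8}:  v_{0} + v_{5} + v_{8} = v_{2} ; sig = [3:1]
  P = {4,5,7}:  v_{4} + v_{5} + v_{7} = v_{9} ; sig = [3:1]

so the primitive-relation signature multiset is
{ [2:] ×3,  [2:1] ×3,  [2:1,1] ×8,  [2:1,2] ×4,  [2:2,2],  [2:2,3],  [2:3],  [3:1] ×3 }


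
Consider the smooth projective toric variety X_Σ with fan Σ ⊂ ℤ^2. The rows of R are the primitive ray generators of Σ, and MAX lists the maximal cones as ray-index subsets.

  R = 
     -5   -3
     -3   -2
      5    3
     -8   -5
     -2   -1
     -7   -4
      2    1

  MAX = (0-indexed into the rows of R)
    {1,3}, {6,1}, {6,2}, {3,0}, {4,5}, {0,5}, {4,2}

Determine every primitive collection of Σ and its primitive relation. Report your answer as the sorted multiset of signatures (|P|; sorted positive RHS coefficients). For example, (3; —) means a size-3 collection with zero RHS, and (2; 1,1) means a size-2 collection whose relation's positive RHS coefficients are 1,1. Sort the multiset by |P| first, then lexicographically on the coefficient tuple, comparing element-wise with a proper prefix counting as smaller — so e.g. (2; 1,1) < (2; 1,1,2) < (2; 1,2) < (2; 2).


The 14 primitive collections of Σ (r=7, n=2):

  P={0,2}:  v_{0} + v_{2} = 0  ⇒ sig = (2; —)
  P={4,6}:  v_{4} + v_{6} = 0  ⇒ sig = (2; —)
  P={0,1}:  v_{0} + v_{1} = v_{3}  ⇒ sig = (2; 1)
  P={0,4}:  v_{0} + v_{4} = v_{5}  ⇒ sig = (2; 1)
  P={0,6}:  v_{0} + v_{6} = v_{1}  ⇒ sig = (2; 1)
  P={1,2}:  v_{1} + v_{2} = v_{6}  ⇒ sig = (2; 1)
  P={1,4}:  v_{1} + v_{4} = v_{0}  ⇒ sig = (2; 1)
  P={2,3}:  v_{2} + v_{3} = v_{1}  ⇒ sig = (2; 1)
  P={2,5}:  v_{2} + v_{5} = v_{4}  ⇒ sig = (2; 1)
  P={5,6}:  v_{5} + v_{6} = v_{0}  ⇒ sig = (2; 1)
  P={1,5}:  v_{1} + v_{5} = 2·v_{0}  ⇒ sig = (2; 2)
  P={3,4}:  v_{3} + v_{4} = 2·v_{0}  ⇒ sig = (2; 2)
  P={3,6}:  v_{3} + v_{6} = 2·v_{1}  ⇒ sig = (2; 2)
  P={3,5}:  v_{3} + v_{5} = 3·v_{0}  ⇒ sig = (2; 3)

Signatures (|P|; sorted positive RHS coefficients), sorted:
[(2; —), (2; —), (2; 1), (2; 1), (2; 1), (2; 1), (2; 1), (2; 1), (2; 1), (2; 1), (2; 2), (2; 2), (2; 2), (2; 3)]


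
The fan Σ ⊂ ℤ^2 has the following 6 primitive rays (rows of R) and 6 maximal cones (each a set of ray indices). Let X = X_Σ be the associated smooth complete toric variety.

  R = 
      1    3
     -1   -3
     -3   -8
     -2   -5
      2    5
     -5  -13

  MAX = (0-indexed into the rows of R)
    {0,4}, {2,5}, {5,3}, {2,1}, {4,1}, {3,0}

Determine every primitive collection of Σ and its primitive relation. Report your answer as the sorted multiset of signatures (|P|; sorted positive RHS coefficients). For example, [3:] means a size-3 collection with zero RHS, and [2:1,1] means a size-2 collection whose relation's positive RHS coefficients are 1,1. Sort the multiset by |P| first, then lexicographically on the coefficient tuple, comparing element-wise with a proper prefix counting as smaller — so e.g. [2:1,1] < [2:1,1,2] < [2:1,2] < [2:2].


Δ(Σ) — 6 vertices, 9 min non-faces:

  P={0,1}:  v_{0} + v_{1} = 0  so sig = [2:]
  P={3,4}:  v_{3} + v_{4} = 0  so sig = [2:]
  P={0,2}:  v_{0} + v_{2} = v_{3}  so sig = [2:1]
  P={1,3}:  v_{1} + v_{3} = v_{2}  so sig = [2:1]
  P={2,3}:  v_{2} + v_{3} = v_{5}  so sig = [2:1]
  P={2,4}:  v_{2} + v_{4} = v_{1}  so sig = [2:1]
  P={4,5}:  v_{4} + v_{5} = v_{2}  so sig = [2:1]
  P={0,5}:  v_{0} + v_{5} = 2·v_{3}  so sig = [2:2]
  P={1,5}:  v_{1} + v_{5} = 2·v_{2}  so sig = [2:2]

Sorted signature multiset PRS(X):
    [2:]
    [2:]
    [2:1]
    [2:1]
    [2:1]
    [2:1]
    [2:1]
    [2:2]
    [2:2]


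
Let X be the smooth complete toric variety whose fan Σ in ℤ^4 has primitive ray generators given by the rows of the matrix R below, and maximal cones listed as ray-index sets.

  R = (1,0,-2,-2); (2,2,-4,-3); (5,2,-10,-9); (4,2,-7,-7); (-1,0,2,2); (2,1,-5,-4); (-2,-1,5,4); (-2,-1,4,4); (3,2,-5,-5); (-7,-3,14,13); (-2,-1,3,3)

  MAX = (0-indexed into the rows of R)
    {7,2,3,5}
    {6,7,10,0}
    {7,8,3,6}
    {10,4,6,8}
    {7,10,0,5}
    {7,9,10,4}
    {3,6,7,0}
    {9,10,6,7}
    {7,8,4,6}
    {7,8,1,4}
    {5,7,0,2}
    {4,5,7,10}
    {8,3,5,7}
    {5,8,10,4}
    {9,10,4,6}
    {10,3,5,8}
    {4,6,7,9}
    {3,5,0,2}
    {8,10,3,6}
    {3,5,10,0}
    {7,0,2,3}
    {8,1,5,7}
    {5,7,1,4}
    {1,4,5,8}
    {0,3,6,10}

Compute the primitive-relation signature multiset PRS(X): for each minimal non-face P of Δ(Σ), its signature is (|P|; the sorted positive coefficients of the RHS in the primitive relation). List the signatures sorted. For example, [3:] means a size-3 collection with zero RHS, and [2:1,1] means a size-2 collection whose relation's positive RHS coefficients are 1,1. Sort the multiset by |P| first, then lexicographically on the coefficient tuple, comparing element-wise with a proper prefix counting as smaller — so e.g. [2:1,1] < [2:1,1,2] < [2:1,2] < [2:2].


The 24 primitive collections of Σ (r=11, n=4):

  P = {0,4}:  v_{0} + v_{4} = 0  so sig = [2:]
  P = {5,6}:  v_{5} + v_{6} = 0  so sig = [2:]
  P = {0,8}:  v_{0} + v_{8} = v_{3}  so sig = [2:1]
  P = {2,9}:  v_{2} + v_{9} = v_{7}  so sig = [2:1]
  P = {3,4}:  v_{3} + v_{4} = v_{8}  so sig = [2:1]
  P = {2,10}:  v_{2} + v_{10} = v_{0} + v_{5}  so sig = [2:1,1]
  P = {3,9}:  v_{3} + v_{9} = v_{4} + v_{6}  so sig = [2:1,1]
  P = {0,1}:  v_{0} + v_{1} = v_{5} + v_{7} + v_{8}  so sig = [2:1,1,1]
  P = {0,9}:  v_{0} + v_{9} = v_{6} + v_{7} + v_{10}  so sig = [2:1,1,1]
  P = {1,6}:  v_{1} + v_{6} = v_{4} + v_{7} + v_{8}  so sig = [2:1,1,1]
  P = {2,4}:  v_{2} + v_{4} = v_{3} + v_{5} + v_{7}  so sig = [2:1,1,1]
  P = {2,6}:  v_{2} + v_{6} = v_{0} + v_{3} + v_{7}  so sig = [2:1,1,1]
  P = {5,9}:  v_{5} + v_{9} = v_{4} + v_{7} + v_{10}  so sig = [2:1,1,1]
  P = {1,3}:  v_{1} + v_{3} = v_{5} + v_{7} + 2·v_{8}  so sig = [2:1,1,2]
  P = {2,8}:  v_{2} + v_{8} = 2·v_{3} + v_{5} + v_{7}  so sig = [2:1,1,2]
  P = {1,2}:  v_{1} + v_{2} = v_{3} + 2·v_{5} + 2·v_{7} + v_{8}  so sig = [2:1,1,2,2]
  P = {1,10}:  v_{1} + v_{10} = 2·v_{4} + v_{5}  so sig = [2:1,2]
  P = {8,9}:  v_{8} + v_{9} = 2·v_{4} + v_{6}  so sig = [2:1,2]
  P = {1,9}:  v_{1} + v_{9} = 3·v_{4} + v_{7}  so sig = [2:1,3]
  P = {3,7,10}:  v_{3} + v_{7} + v_{10} = 0  so sig = [3:]
  P = {7,8,10}:  v_{7} + v_{8} + v_{10} = v_{4}  so sig = [3:1]
  P = {0,3,5,7}:  v_{0} + v_{3} + v_{5} + v_{7} = v_{2}  so sig = [4:1]
  P = {4,5,7,8}:  v_{4} + v_{5} + v_{7} + v_{8} = v_{1}  so sig = [4:1]
  P = {4,6,7,10}:  v_{4} + v_{6} + v_{7} + v_{10} = v_{9}  so sig = [4:1]

Hence PRS(X_Σ) =
[[2:], [2:], [2:1], [2:1], [2:1], [2:1,1], [2:1,1], [2:1,1,1], [2:1,1,1], [2:1,1,1], [2:1,1,1], [2:1,1,1], [2:1,1,1], [2:1,1,2], [2:1,1,2], [2:1,1,2,2], [2:1,2], [2:1,2], [2:1,3], [3:], [3:1], [4:1], [4:1], [4:1]]


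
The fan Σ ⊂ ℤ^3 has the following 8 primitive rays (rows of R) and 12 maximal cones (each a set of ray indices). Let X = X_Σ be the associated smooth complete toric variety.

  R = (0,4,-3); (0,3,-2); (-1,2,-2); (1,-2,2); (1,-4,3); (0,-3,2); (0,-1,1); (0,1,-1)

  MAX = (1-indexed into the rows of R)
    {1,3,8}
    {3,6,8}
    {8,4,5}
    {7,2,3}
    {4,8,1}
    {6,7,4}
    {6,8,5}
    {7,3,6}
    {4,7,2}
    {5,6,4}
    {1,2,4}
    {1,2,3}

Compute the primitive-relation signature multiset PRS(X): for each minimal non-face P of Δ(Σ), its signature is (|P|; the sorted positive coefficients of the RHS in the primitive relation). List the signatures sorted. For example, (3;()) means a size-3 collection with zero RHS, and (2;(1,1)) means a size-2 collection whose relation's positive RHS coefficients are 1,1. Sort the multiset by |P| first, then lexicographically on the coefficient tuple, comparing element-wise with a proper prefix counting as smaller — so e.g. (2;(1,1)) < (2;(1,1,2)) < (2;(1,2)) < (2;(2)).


The 11 primitive collections of Σ (r=8, n=3):

  P={2,6}:  v_{2} + v_{6} = 0  so sig = (2;())
  P={3,4}:  v_{3} + v_{4} = 0  so sig = (2;())
  P={7,8}:  v_{7} + v_{8} = 0  so sig = (2;())
  P={1,6}:  v_{1} + v_{6} = v_{8}  so sig = (2;(1))
  P={1,7}:  v_{1} + v_{7} = v_{2}  so sig = (2;(1))
  P={2,8}:  v_{2} + v_{8} = v_{1}  so sig = (2;(1))
  P={2,5}:  v_{2} + v_{5} = v_{4} + v_{8}  so sig = (2;(1,1))
  P={3,5}:  v_{3} + v_{5} = v_{6} + v_{8}  so sig = (2;(1,1))
  P={5,7}:  v_{5} + v_{7} = v_{4} + v_{6}  so sig = (2;(1,1))
  P={1,5}:  v_{1} + v_{5} = v_{4} + 2·v_{8}  so sig = (2;(1,2))
  P={4,6,8}:  v_{4} + v_{6} + v_{8} = v_{5}  so sig = (3;(1))

so the primitive-relation signature multiset is
    (2;())
    (2;())
    (2;())
    (2;(1))
    (2;(1))
    (2;(1))
    (2;(1,1))
    (2;(1,1))
    (2;(1,1))
    (2;(1,2))
    (3;(1))


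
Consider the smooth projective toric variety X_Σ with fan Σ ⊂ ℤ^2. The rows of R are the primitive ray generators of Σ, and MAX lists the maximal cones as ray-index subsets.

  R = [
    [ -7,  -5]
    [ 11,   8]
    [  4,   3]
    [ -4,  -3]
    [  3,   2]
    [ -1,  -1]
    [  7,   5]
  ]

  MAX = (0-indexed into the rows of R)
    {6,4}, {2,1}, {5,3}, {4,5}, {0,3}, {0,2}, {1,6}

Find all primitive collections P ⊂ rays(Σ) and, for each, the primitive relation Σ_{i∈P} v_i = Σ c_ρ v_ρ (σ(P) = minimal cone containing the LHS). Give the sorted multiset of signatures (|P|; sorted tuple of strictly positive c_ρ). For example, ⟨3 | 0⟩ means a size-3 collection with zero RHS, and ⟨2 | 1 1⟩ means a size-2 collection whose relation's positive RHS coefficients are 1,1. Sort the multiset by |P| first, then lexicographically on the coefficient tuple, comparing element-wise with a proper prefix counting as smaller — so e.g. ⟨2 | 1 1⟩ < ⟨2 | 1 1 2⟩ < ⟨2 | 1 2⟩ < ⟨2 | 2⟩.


The 14 primitive collections of Σ (r=7, n=2):

  {0,6}:  v_{0} + v_{6} = 0  →  sig = ⟨2 | 0⟩
  {2,3}:  v_{2} + v_{3} = 0  →  sig = ⟨2 | 0⟩
  {0,1}:  v_{0} + v_{1} = v_{2}  →  sig = ⟨2 | 1⟩
  {0,4}:  v_{0} + v_{4} = v_{3}  →  sig = ⟨2 | 1⟩
  {1,3}:  v_{1} + v_{3} = v_{6}  →  sig = ⟨2 | 1⟩
  {2,4}:  v_{2} + v_{4} = v_{6}  →  sig = ⟨2 | 1⟩
  {2,5}:  v_{2} + v_{5} = v_{4}  →  sig = ⟨2 | 1⟩
  {2,6}:  v_{2} + v_{6} = v_{1}  →  sig = ⟨2 | 1⟩
  {3,4}:  v_{3} + v_{4} = v_{5}  →  sig = ⟨2 | 1⟩
  {3,6}:  v_{3} + v_{6} = v_{4}  →  sig = ⟨2 | 1⟩
  {1,5}:  v_{1} + v_{5} = v_{4} + v_{6}  →  sig = ⟨2 | 1 1⟩
  {0,5}:  v_{0} + v_{5} = 2·v_{3}  →  sig = ⟨2 | 2⟩
  {1,4}:  v_{1} + v_{4} = 2·v_{6}  →  sig = ⟨2 | 2⟩
  {5,6}:  v_{5} + v_{6} = 2·v_{4}  →  sig = ⟨2 | 2⟩

Signatures (|P|; sorted positive RHS coefficients), sorted:
    ⟨2 | 0⟩
    ⟨2 | 0⟩
    ⟨2 | 1⟩
    ⟨2 | 1⟩
    ⟨2 | 1⟩
    ⟨2 | 1⟩
    ⟨2 | 1⟩
    ⟨2 | 1⟩
    ⟨2 | 1⟩
    ⟨2 | 1⟩
    ⟨2 | 1 1⟩
    ⟨2 | 2⟩
    ⟨2 | 2⟩
    ⟨2 | 2⟩


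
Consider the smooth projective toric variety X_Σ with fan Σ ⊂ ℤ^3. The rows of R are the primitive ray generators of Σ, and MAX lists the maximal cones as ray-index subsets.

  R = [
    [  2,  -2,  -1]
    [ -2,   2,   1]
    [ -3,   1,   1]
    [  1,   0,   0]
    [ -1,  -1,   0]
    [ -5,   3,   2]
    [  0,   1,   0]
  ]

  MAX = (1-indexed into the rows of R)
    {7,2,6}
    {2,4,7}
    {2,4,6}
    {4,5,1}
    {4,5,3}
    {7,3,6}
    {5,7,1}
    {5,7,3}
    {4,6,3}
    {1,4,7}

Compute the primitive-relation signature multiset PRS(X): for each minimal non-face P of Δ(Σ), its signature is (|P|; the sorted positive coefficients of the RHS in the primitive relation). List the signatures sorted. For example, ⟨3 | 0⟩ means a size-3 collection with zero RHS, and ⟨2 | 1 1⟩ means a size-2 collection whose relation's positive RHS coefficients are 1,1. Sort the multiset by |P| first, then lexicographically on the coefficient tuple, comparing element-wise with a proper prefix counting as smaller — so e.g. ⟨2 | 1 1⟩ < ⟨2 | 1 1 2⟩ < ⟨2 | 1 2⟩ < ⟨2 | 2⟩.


|primitive collections| = 9. Relations:

  P={1,2}:  v_{1} + v_{2} = 0 ; sig = ⟨2 | 0⟩
  P={1,3}:  v_{1} + v_{3} = v_{5} ; sig = ⟨2 | 1⟩
  P={1,6}:  v_{1} + v_{6} = v_{3} ; sig = ⟨2 | 1⟩
  P={2,3}:  v_{2} + v_{3} = v_{6} ; sig = ⟨2 | 1⟩
  P={2,5}:  v_{2} + v_{5} = v_{3} ; sig = ⟨2 | 1⟩
  P={5,6}:  v_{5} + v_{6} = 2·v_{3} ; sig = ⟨2 | 2⟩
  P={4,5,7}:  v_{4} + v_{5} + v_{7} = 0 ; sig = ⟨3 | 0⟩
  P={3,4,7}:  v_{3} + v_{4} + v_{7} = v_{2} ; sig = ⟨3 | 1⟩
  P={4,6,7}:  v_{4} + v_{6} + v_{7} = 2·v_{2} ; sig = ⟨3 | 2⟩

Signatures (|P|; sorted positive RHS coefficients), sorted:
{ ⟨2 | 0⟩,  ⟨2 | 1⟩ ×4,  ⟨2 | 2⟩,  ⟨3 | 0⟩,  ⟨3 | 1⟩,  ⟨3 | 2⟩ }


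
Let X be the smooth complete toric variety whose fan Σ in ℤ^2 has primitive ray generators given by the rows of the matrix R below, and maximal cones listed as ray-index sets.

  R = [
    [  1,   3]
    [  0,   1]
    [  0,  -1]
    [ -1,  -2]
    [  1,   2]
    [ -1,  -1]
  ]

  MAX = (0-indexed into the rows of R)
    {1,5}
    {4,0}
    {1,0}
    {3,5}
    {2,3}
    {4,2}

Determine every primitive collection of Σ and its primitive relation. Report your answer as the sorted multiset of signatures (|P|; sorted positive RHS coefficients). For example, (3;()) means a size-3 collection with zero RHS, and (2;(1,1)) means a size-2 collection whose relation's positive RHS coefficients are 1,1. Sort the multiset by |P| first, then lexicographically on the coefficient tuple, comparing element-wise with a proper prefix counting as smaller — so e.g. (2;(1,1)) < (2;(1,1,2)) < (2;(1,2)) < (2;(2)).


|primitive collections| = 9. Relations:

  P={1,2}:  v_{1} + v_{2} = 0  →  sig = (2;())
  P={3,4}:  v_{3} + v_{4} = 0  →  sig = (2;())
  P={0,2}:  v_{0} + v_{2} = v_{4}  →  sig = (2;(1))
  P={0,3}:  v_{0} + v_{3} = v_{1}  →  sig = (2;(1))
  P={1,3}:  v_{1} + v_{3} = v_{5}  →  sig = (2;(1))
  P={1,4}:  v_{1} + v_{4} = v_{0}  →  sig = (2;(1))
  P={2,5}:  v_{2} + v_{5} = v_{3}  →  sig = (2;(1))
  P={4,5}:  v_{4} + v_{5} = v_{1}  →  sig = (2;(1))
  P={0,5}:  v_{0} + v_{5} = 2·v_{1}  →  sig = (2;(2))

Hence PRS(X_Σ) =
    (2;())
    (2;())
    (2;(1))
    (2;(1))
    (2;(1))
    (2;(1))
    (2;(1))
    (2;(1))
    (2;(2))


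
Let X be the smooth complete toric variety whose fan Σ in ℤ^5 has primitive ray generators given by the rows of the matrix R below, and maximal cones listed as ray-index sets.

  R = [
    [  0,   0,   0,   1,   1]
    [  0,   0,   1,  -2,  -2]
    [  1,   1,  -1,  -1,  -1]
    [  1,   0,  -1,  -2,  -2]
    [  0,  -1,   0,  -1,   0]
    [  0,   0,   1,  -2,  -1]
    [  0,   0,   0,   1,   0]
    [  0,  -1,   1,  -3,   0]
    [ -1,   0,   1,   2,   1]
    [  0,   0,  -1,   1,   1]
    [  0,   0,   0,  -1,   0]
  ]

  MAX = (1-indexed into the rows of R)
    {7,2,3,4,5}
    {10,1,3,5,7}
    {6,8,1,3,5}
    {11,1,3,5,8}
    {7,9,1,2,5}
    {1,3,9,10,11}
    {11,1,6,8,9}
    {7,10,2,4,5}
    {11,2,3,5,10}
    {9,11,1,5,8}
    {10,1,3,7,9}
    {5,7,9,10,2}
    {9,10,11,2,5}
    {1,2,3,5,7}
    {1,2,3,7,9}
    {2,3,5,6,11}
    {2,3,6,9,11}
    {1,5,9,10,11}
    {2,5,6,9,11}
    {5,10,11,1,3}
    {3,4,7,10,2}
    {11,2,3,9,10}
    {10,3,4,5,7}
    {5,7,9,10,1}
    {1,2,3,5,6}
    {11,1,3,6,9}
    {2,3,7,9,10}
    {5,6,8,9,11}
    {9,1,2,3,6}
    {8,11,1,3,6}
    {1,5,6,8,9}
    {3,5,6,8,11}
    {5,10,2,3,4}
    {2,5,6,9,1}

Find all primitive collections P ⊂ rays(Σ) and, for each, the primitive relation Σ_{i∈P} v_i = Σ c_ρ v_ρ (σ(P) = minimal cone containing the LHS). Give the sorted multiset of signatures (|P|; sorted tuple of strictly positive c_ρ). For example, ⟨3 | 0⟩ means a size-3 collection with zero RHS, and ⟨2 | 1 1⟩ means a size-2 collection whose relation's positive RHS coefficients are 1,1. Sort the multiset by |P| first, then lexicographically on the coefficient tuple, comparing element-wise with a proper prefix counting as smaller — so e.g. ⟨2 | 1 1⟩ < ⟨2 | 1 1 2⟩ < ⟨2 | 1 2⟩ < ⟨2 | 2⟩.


The 17 primitive collections of Σ (r=11, n=5):

  P={7,11}:  v_{7} + v_{11} = 0 ; sig = ⟨2 | 0⟩
  P={6,10}:  v_{6} + v_{10} = v_{11} ; sig = ⟨2 | 1⟩
  P={6,7}:  v_{6} + v_{7} = v_{1} + v_{2} ; sig = ⟨2 | 1 1⟩
  P={1,4}:  v_{1} + v_{4} = v_{3} + v_{5} + v_{7} ; sig = ⟨2 | 1 1 1⟩
  P={4,6}:  v_{4} + v_{6} = v_{2} + v_{3} + v_{5} ; sig = ⟨2 | 1 1 1⟩
  P={4,9}:  v_{4} + v_{9} = v_{2} + v_{7} + v_{10} ; sig = ⟨2 | 1 1 1⟩
  P={7,8}:  v_{7} + v_{8} = v_{1} + v_{5} + v_{6} ; sig = ⟨2 | 1 1 1⟩
  P={4,11}:  v_{4} + v_{11} = v_{2} + v_{3} + v_{5} + v_{10} ; sig = ⟨2 | 1 1 1 1⟩
  P={4,8}:  v_{4} + v_{8} = v_{3} + 2·v_{5} + v_{6} ; sig = ⟨2 | 1 1 2⟩
  P={8,10}:  v_{8} + v_{10} = v_{1} + v_{5} + 2·v_{11} ; sig = ⟨2 | 1 1 2⟩
  P={2,8}:  v_{2} + v_{8} = v_{5} + 2·v_{6} ; sig = ⟨2 | 1 2⟩
  P={1,2,10}:  v_{1} + v_{2} + v_{10} = 0 ; sig = ⟨3 | 0⟩
  P={3,5,9}:  v_{3} + v_{5} + v_{9} = 0 ; sig = ⟨3 | 0⟩
  P={1,2,11}:  v_{1} + v_{2} + v_{11} = v_{6} ; sig = ⟨3 | 1⟩
  P={3,8,9}:  v_{3} + v_{8} + v_{9} = v_{1} + v_{6} + v_{11} ; sig = ⟨3 | 1 1 1⟩
  P={1,5,6,11}:  v_{1} + v_{5} + v_{6} + v_{11} = v_{8} ; sig = ⟨4 | 1⟩
  P={2,3,5,7,10}:  v_{2} + v_{3} + v_{5} + v_{7} + v_{10} = v_{4} ; sig = ⟨5 | 1⟩

Hence PRS(X_Σ) =
    ⟨2 | 0⟩
    ⟨2 | 1⟩
    ⟨2 | 1 1⟩
    ⟨2 | 1 1 1⟩
    ⟨2 | 1 1 1⟩
    ⟨2 | 1 1 1⟩
    ⟨2 | 1 1 1⟩
    ⟨2 | 1 1 1 1⟩
    ⟨2 | 1 1 2⟩
    ⟨2 | 1 1 2⟩
    ⟨2 | 1 2⟩
    ⟨3 | 0⟩
    ⟨3 | 0⟩
    ⟨3 | 1⟩
    ⟨3 | 1 1 1⟩
    ⟨4 | 1⟩
    ⟨5 | 1⟩


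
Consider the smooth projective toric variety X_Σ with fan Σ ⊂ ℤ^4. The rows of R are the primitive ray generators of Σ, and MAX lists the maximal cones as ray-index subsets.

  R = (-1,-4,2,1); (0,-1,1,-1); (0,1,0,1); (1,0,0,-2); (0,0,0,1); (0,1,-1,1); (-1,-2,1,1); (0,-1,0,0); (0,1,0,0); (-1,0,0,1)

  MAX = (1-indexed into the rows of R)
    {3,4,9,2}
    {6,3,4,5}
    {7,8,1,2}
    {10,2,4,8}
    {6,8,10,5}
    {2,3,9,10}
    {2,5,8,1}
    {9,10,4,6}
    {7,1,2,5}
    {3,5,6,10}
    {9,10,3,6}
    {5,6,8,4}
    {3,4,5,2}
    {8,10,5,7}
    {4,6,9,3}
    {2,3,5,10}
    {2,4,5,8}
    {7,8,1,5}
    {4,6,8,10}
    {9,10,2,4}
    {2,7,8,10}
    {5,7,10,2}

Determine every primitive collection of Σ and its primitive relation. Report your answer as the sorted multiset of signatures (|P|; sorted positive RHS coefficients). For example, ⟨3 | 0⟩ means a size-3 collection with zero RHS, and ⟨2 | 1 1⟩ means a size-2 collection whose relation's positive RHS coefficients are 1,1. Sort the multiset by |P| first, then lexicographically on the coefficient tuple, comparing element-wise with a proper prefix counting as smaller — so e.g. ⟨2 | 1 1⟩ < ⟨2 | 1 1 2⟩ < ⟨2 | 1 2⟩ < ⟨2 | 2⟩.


Σ has 17 primitive collections:

  {2,6}:  v_{2} + v_{6} = 0 ; sig = ⟨2 | 0⟩
  {8,9}:  v_{8} + v_{9} = 0 ; sig = ⟨2 | 0⟩
  {3,8}:  v_{3} + v_{8} = v_{5} ; sig = ⟨2 | 1⟩
  {5,9}:  v_{5} + v_{9} = v_{3} ; sig = ⟨2 | 1⟩
  {4,7}:  v_{4} + v_{7} = v_{2} + v_{8} ; sig = ⟨2 | 1 1⟩
  {1,6}:  v_{1} + v_{6} = v_{5} + v_{7} + v_{8} ; sig = ⟨2 | 1 1 1⟩
  {1,9}:  v_{1} + v_{9} = v_{2} + v_{5} + v_{7} ; sig = ⟨2 | 1 1 1⟩
  {6,7}:  v_{6} + v_{7} = v_{5} + v_{8} + v_{10} ; sig = ⟨2 | 1 1 1⟩
  {7,9}:  v_{7} + v_{9} = v_{2} + v_{5} + v_{10} ; sig = ⟨2 | 1 1 1⟩
  {1,3}:  v_{1} + v_{3} = v_{2} + 2·v_{5} + v_{7} ; sig = ⟨2 | 1 1 2⟩
  {3,7}:  v_{3} + v_{7} = v_{2} + 2·v_{5} + v_{10} ; sig = ⟨2 | 1 1 2⟩
  {1,4}:  v_{1} + v_{4} = 2·v_{2} + v_{5} + 2·v_{8} ; sig = ⟨2 | 1 2 2⟩
  {1,10}:  v_{1} + v_{10} = 2·v_{7} ; sig = ⟨2 | 2⟩
  {4,5,10}:  v_{4} + v_{5} + v_{10} = 0 ; sig = ⟨3 | 0⟩
  {3,4,10}:  v_{3} + v_{4} + v_{10} = v_{9} ; sig = ⟨3 | 1⟩
  {2,5,7,8}:  v_{2} + v_{5} + v_{7} + v_{8} = v_{1} ; sig = ⟨4 | 1⟩
  {2,5,8,10}:  v_{2} + v_{5} + v_{8} + v_{10} = v_{7} ; sig = ⟨4 | 1⟩

Hence PRS(X_Σ) =
[⟨2 | 0⟩, ⟨2 | 0⟩, ⟨2 | 1⟩, ⟨2 | 1⟩, ⟨2 | 1 1⟩, ⟨2 | 1 1 1⟩, ⟨2 | 1 1 1⟩, ⟨2 | 1 1 1⟩, ⟨2 | 1 1 1⟩, ⟨2 | 1 1 2⟩, ⟨2 | 1 1 2⟩, ⟨2 | 1 2 2⟩, ⟨2 | 2⟩, ⟨3 | 0⟩, ⟨3 | 1⟩, ⟨4 | 1⟩, ⟨4 | 1⟩]
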